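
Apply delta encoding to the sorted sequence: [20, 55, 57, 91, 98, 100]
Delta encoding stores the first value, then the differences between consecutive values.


First value: 20
Deltas:
  55 - 20 = 35
  57 - 55 = 2
  91 - 57 = 34
  98 - 91 = 7
  100 - 98 = 2


Delta encoded: [20, 35, 2, 34, 7, 2]


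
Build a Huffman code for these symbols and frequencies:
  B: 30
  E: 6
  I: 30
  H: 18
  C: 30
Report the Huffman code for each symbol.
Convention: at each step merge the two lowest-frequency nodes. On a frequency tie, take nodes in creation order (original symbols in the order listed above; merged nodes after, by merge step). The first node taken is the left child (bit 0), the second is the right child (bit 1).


Huffman tree construction:
Step 1: Merge E(6) + H(18) = 24
Step 2: Merge (E+H)(24) + B(30) = 54
Step 3: Merge I(30) + C(30) = 60
Step 4: Merge ((E+H)+B)(54) + (I+C)(60) = 114
Read each symbol's code off the tree from the root (left child = 0, right child = 1).

Codes:
  B: 01 (length 2)
  E: 000 (length 3)
  I: 10 (length 2)
  H: 001 (length 3)
  C: 11 (length 2)
Average code length: 252/114 = 2.2105 bits/symbol


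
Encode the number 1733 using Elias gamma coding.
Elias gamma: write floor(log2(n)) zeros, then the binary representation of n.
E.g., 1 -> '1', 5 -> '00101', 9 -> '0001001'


num_bits = floor(log2(1733)) + 1 = 11
leading_zeros = num_bits - 1 = 10
binary(1733) = 11011000101

Elias gamma(1733) = '0000000000' + '11011000101' = 000000000011011000101 (21 bits)


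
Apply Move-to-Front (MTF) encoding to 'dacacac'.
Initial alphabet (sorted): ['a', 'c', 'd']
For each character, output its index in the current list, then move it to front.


MTF encoding:
'd': index 2 in ['a', 'c', 'd'] -> ['d', 'a', 'c']
'a': index 1 in ['d', 'a', 'c'] -> ['a', 'd', 'c']
'c': index 2 in ['a', 'd', 'c'] -> ['c', 'a', 'd']
'a': index 1 in ['c', 'a', 'd'] -> ['a', 'c', 'd']
'c': index 1 in ['a', 'c', 'd'] -> ['c', 'a', 'd']
'a': index 1 in ['c', 'a', 'd'] -> ['a', 'c', 'd']
'c': index 1 in ['a', 'c', 'd'] -> ['c', 'a', 'd']


Output: [2, 1, 2, 1, 1, 1, 1]


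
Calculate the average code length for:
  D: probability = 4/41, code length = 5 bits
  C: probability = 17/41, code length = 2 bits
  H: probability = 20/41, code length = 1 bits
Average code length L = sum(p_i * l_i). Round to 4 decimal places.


Weighted contributions p_i * l_i:
  D: (4/41) * 5 = 20/41
  C: (17/41) * 2 = 34/41
  H: (20/41) * 1 = 20/41
Sum = (20 + 34 + 20)/41 = 74/41

L = 74/41 = 1.8049 bits/symbol


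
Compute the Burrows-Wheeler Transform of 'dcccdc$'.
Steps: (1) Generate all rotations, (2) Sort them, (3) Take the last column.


Rotations (sorted):
  0: $dcccdc -> last char: c
  1: c$dcccd -> last char: d
  2: cccdc$d -> last char: d
  3: ccdc$dc -> last char: c
  4: cdc$dcc -> last char: c
  5: dc$dccc -> last char: c
  6: dcccdc$ -> last char: $


BWT = cddccc$


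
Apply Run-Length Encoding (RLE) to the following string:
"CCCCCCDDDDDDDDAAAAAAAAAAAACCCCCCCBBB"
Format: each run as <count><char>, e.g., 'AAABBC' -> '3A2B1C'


Scanning runs left to right:
  i=0: run of 'C' x 6 -> '6C'
  i=6: run of 'D' x 8 -> '8D'
  i=14: run of 'A' x 12 -> '12A'
  i=26: run of 'C' x 7 -> '7C'
  i=33: run of 'B' x 3 -> '3B'

RLE = 6C8D12A7C3B


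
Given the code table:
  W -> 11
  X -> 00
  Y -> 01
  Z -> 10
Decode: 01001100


Decoding:
01 -> Y
00 -> X
11 -> W
00 -> X


Result: YXWX


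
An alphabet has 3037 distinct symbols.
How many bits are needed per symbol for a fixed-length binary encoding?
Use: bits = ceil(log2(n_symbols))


log2(3037) = 11.5684
Bracket: 2^11 = 2048 < 3037 <= 2^12 = 4096
So ceil(log2(3037)) = 12

bits = ceil(log2(3037)) = ceil(11.5684) = 12 bits


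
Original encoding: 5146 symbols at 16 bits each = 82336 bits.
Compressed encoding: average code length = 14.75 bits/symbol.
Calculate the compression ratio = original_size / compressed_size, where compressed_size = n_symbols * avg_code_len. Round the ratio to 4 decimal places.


original_size = n_symbols * orig_bits = 5146 * 16 = 82336 bits
compressed_size = n_symbols * avg_code_len = 5146 * 14.75 = 75903.5 bits
ratio = original_size / compressed_size = 82336 / 75903.5 = 1.0847

Compression ratio = 1.0847


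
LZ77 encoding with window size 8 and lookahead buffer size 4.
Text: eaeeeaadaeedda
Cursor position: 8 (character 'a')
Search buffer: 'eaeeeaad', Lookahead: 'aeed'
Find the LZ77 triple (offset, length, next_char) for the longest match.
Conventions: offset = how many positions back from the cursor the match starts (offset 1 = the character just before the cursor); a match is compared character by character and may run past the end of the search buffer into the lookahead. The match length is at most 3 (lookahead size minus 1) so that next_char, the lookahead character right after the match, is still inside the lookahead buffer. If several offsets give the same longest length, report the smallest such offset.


Try each offset into the search buffer:
  offset=1 (pos 7, char 'd'): match length 0
  offset=2 (pos 6, char 'a'): match length 1
  offset=3 (pos 5, char 'a'): match length 1
  offset=4 (pos 4, char 'e'): match length 0
  offset=5 (pos 3, char 'e'): match length 0
  offset=6 (pos 2, char 'e'): match length 0
  offset=7 (pos 1, char 'a'): match length 3
  offset=8 (pos 0, char 'e'): match length 0
Longest match has length 3 at offset 7.
next_char = character at position 8 + 3 = 11 -> 'd'

Best match: offset=7, length=3 (matching 'aee' starting at position 1)
LZ77 triple: (7, 3, 'd')


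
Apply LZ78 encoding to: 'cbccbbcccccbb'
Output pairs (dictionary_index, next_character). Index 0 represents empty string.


LZ78 encoding steps:
Dictionary: {0: ''}
Step 1: w='' (idx 0), next='c' -> output (0, 'c'), add 'c' as idx 1
Step 2: w='' (idx 0), next='b' -> output (0, 'b'), add 'b' as idx 2
Step 3: w='c' (idx 1), next='c' -> output (1, 'c'), add 'cc' as idx 3
Step 4: w='b' (idx 2), next='b' -> output (2, 'b'), add 'bb' as idx 4
Step 5: w='cc' (idx 3), next='c' -> output (3, 'c'), add 'ccc' as idx 5
Step 6: w='cc' (idx 3), next='b' -> output (3, 'b'), add 'ccb' as idx 6
Step 7: w='b' (idx 2), end of input -> output (2, '')


Encoded: [(0, 'c'), (0, 'b'), (1, 'c'), (2, 'b'), (3, 'c'), (3, 'b'), (2, '')]


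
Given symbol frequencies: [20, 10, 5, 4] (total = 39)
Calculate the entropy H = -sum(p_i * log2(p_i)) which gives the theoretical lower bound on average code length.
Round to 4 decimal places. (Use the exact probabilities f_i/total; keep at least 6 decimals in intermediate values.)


Per-symbol terms -p_i * log2(p_i) with p_i = f_i/39:
  p = 20/39 = 0.512821: log2(p) = -0.963474, -p*log2(p) = 0.494089
  p = 10/39 = 0.256410: log2(p) = -1.963474, -p*log2(p) = 0.503455
  p = 5/39 = 0.128205: log2(p) = -2.963474, -p*log2(p) = 0.379933
  p = 4/39 = 0.102564: log2(p) = -3.285402, -p*log2(p) = 0.336964
H = 0.494089 + 0.503455 + 0.379933 + 0.336964 = 1.714441

H = 1.7144 bits/symbol


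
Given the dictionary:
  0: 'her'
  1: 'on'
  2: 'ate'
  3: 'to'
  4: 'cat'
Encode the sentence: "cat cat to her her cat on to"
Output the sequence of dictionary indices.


Look up each word in the dictionary:
  'cat' -> 4
  'cat' -> 4
  'to' -> 3
  'her' -> 0
  'her' -> 0
  'cat' -> 4
  'on' -> 1
  'to' -> 3

Encoded: [4, 4, 3, 0, 0, 4, 1, 3]


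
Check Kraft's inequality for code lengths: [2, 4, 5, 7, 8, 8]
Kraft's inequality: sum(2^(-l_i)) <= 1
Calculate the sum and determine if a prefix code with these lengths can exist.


Sum = 2^(-2) + 2^(-4) + 2^(-5) + 2^(-7) + 2^(-8) + 2^(-8)
    = 0.25 + 0.0625 + 0.03125 + 0.0078125 + 0.00390625 + 0.00390625
    = 92/256 = 0.359375
Since 0.359375 <= 1, Kraft's inequality IS satisfied.
A prefix code with these lengths CAN exist.

Kraft sum = 0.359375. Satisfied.


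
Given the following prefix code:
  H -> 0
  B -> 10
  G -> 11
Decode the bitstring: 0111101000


Decoding step by step:
Bits 0 -> H
Bits 11 -> G
Bits 11 -> G
Bits 0 -> H
Bits 10 -> B
Bits 0 -> H
Bits 0 -> H


Decoded message: HGGHBHH


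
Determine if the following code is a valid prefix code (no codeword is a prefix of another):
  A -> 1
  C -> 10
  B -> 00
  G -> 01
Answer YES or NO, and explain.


Checking each pair (does one codeword prefix another?):
  A='1' vs C='10': prefix -- VIOLATION

NO -- this is NOT a valid prefix code. A (1) is a prefix of C (10).


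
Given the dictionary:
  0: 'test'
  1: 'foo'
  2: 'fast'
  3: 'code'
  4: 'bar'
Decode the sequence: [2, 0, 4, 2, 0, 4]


Look up each index in the dictionary:
  2 -> 'fast'
  0 -> 'test'
  4 -> 'bar'
  2 -> 'fast'
  0 -> 'test'
  4 -> 'bar'

Decoded: "fast test bar fast test bar"


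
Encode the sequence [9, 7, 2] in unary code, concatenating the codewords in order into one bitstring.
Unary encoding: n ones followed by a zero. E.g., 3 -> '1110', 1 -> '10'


Encode each number as n ones followed by a terminating 0:
  9 -> 1111111110 (10 bits)
  7 -> 11111110 (8 bits)
  2 -> 110 (3 bits)
Total length = 10 + 8 + 3 = 21 bits.

Unary([9, 7, 2]) = 111111111011111110110 (21 bits)


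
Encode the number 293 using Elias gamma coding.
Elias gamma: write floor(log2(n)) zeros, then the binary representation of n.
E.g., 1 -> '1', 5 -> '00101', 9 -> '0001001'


num_bits = floor(log2(293)) + 1 = 9
leading_zeros = num_bits - 1 = 8
binary(293) = 100100101

Elias gamma(293) = '00000000' + '100100101' = 00000000100100101 (17 bits)


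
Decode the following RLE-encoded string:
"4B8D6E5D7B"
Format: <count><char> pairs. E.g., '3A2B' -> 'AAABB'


Expanding each <count><char> pair:
  4B -> 'BBBB'
  8D -> 'DDDDDDDD'
  6E -> 'EEEEEE'
  5D -> 'DDDDD'
  7B -> 'BBBBBBB'

Decoded = BBBBDDDDDDDDEEEEEEDDDDDBBBBBBB


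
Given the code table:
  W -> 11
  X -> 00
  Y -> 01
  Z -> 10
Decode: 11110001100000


Decoding:
11 -> W
11 -> W
00 -> X
01 -> Y
10 -> Z
00 -> X
00 -> X


Result: WWXYZXX


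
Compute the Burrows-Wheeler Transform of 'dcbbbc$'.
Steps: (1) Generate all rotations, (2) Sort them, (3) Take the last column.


Rotations (sorted):
  0: $dcbbbc -> last char: c
  1: bbbc$dc -> last char: c
  2: bbc$dcb -> last char: b
  3: bc$dcbb -> last char: b
  4: c$dcbbb -> last char: b
  5: cbbbc$d -> last char: d
  6: dcbbbc$ -> last char: $


BWT = ccbbbd$


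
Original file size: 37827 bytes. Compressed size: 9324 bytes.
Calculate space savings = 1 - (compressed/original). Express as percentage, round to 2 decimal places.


ratio = compressed/original = 9324/37827 = 0.246491
savings = 1 - ratio = 1 - 0.246491 = 0.753509
as a percentage: 0.753509 * 100 = 75.35%

Space savings = 1 - 9324/37827 = 75.35%


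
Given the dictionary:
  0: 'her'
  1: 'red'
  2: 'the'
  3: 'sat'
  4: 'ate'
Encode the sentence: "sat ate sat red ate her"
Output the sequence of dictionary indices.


Look up each word in the dictionary:
  'sat' -> 3
  'ate' -> 4
  'sat' -> 3
  'red' -> 1
  'ate' -> 4
  'her' -> 0

Encoded: [3, 4, 3, 1, 4, 0]


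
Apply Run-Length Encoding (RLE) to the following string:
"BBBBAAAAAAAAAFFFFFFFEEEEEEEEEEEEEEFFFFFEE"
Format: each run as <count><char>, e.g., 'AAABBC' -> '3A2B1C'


Scanning runs left to right:
  i=0: run of 'B' x 4 -> '4B'
  i=4: run of 'A' x 9 -> '9A'
  i=13: run of 'F' x 7 -> '7F'
  i=20: run of 'E' x 14 -> '14E'
  i=34: run of 'F' x 5 -> '5F'
  i=39: run of 'E' x 2 -> '2E'

RLE = 4B9A7F14E5F2E


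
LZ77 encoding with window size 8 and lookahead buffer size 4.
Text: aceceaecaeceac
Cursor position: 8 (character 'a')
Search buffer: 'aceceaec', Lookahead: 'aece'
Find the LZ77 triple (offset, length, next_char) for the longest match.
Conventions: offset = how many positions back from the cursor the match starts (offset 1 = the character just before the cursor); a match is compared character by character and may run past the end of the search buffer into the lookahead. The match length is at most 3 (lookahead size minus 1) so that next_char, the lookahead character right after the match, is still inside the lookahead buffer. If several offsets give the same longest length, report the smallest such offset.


Try each offset into the search buffer:
  offset=1 (pos 7, char 'c'): match length 0
  offset=2 (pos 6, char 'e'): match length 0
  offset=3 (pos 5, char 'a'): match length 3
  offset=4 (pos 4, char 'e'): match length 0
  offset=5 (pos 3, char 'c'): match length 0
  offset=6 (pos 2, char 'e'): match length 0
  offset=7 (pos 1, char 'c'): match length 0
  offset=8 (pos 0, char 'a'): match length 1
Longest match has length 3 at offset 3.
next_char = character at position 8 + 3 = 11 -> 'e'

Best match: offset=3, length=3 (matching 'aec' starting at position 5)
LZ77 triple: (3, 3, 'e')


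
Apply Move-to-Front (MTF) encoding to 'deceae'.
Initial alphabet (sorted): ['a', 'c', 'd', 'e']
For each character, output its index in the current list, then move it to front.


MTF encoding:
'd': index 2 in ['a', 'c', 'd', 'e'] -> ['d', 'a', 'c', 'e']
'e': index 3 in ['d', 'a', 'c', 'e'] -> ['e', 'd', 'a', 'c']
'c': index 3 in ['e', 'd', 'a', 'c'] -> ['c', 'e', 'd', 'a']
'e': index 1 in ['c', 'e', 'd', 'a'] -> ['e', 'c', 'd', 'a']
'a': index 3 in ['e', 'c', 'd', 'a'] -> ['a', 'e', 'c', 'd']
'e': index 1 in ['a', 'e', 'c', 'd'] -> ['e', 'a', 'c', 'd']


Output: [2, 3, 3, 1, 3, 1]


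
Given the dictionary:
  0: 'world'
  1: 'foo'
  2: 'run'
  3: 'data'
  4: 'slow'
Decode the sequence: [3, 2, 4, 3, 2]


Look up each index in the dictionary:
  3 -> 'data'
  2 -> 'run'
  4 -> 'slow'
  3 -> 'data'
  2 -> 'run'

Decoded: "data run slow data run"


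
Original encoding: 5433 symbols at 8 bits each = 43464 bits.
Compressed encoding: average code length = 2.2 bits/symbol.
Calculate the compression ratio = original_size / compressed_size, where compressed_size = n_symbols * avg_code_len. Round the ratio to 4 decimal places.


original_size = n_symbols * orig_bits = 5433 * 8 = 43464 bits
compressed_size = n_symbols * avg_code_len = 5433 * 2.2 = 11952.6 bits
ratio = original_size / compressed_size = 43464 / 11952.6 = 3.6364

Compression ratio = 3.6364


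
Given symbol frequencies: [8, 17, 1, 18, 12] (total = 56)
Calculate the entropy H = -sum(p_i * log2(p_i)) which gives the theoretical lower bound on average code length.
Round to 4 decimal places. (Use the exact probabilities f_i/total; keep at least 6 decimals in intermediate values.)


Per-symbol terms -p_i * log2(p_i) with p_i = f_i/56:
  p = 8/56 = 0.142857: log2(p) = -2.807355, -p*log2(p) = 0.401051
  p = 17/56 = 0.303571: log2(p) = -1.719892, -p*log2(p) = 0.522110
  p = 1/56 = 0.017857: log2(p) = -5.807355, -p*log2(p) = 0.103703
  p = 18/56 = 0.321429: log2(p) = -1.637430, -p*log2(p) = 0.526317
  p = 12/56 = 0.214286: log2(p) = -2.222392, -p*log2(p) = 0.476227
H = 0.401051 + 0.522110 + 0.103703 + 0.526317 + 0.476227 = 2.029408

H = 2.0294 bits/symbol


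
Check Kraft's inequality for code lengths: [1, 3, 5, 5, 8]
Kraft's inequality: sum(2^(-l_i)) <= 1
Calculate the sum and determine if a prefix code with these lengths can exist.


Sum = 2^(-1) + 2^(-3) + 2^(-5) + 2^(-5) + 2^(-8)
    = 0.5 + 0.125 + 0.03125 + 0.03125 + 0.00390625
    = 177/256 = 0.69140625
Since 0.69140625 <= 1, Kraft's inequality IS satisfied.
A prefix code with these lengths CAN exist.

Kraft sum = 0.69140625. Satisfied.


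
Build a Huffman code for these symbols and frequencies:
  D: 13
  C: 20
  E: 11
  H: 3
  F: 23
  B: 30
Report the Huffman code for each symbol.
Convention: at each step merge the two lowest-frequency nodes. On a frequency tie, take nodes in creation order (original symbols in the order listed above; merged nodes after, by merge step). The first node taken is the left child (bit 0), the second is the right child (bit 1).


Huffman tree construction:
Step 1: Merge H(3) + E(11) = 14
Step 2: Merge D(13) + (H+E)(14) = 27
Step 3: Merge C(20) + F(23) = 43
Step 4: Merge (D+(H+E))(27) + B(30) = 57
Step 5: Merge (C+F)(43) + ((D+(H+E))+B)(57) = 100
Read each symbol's code off the tree from the root (left child = 0, right child = 1).

Codes:
  D: 100 (length 3)
  C: 00 (length 2)
  E: 1011 (length 4)
  H: 1010 (length 4)
  F: 01 (length 2)
  B: 11 (length 2)
Average code length: 241/100 = 2.4100 bits/symbol


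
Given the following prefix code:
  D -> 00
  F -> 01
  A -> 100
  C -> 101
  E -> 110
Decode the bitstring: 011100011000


Decoding step by step:
Bits 01 -> F
Bits 110 -> E
Bits 00 -> D
Bits 110 -> E
Bits 00 -> D


Decoded message: FEDED


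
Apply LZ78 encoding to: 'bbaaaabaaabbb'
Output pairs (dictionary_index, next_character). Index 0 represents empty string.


LZ78 encoding steps:
Dictionary: {0: ''}
Step 1: w='' (idx 0), next='b' -> output (0, 'b'), add 'b' as idx 1
Step 2: w='b' (idx 1), next='a' -> output (1, 'a'), add 'ba' as idx 2
Step 3: w='' (idx 0), next='a' -> output (0, 'a'), add 'a' as idx 3
Step 4: w='a' (idx 3), next='a' -> output (3, 'a'), add 'aa' as idx 4
Step 5: w='ba' (idx 2), next='a' -> output (2, 'a'), add 'baa' as idx 5
Step 6: w='a' (idx 3), next='b' -> output (3, 'b'), add 'ab' as idx 6
Step 7: w='b' (idx 1), next='b' -> output (1, 'b'), add 'bb' as idx 7


Encoded: [(0, 'b'), (1, 'a'), (0, 'a'), (3, 'a'), (2, 'a'), (3, 'b'), (1, 'b')]


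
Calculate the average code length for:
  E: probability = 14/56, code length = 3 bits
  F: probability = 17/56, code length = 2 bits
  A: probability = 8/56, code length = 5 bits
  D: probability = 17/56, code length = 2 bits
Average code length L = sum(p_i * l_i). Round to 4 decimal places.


Weighted contributions p_i * l_i:
  E: (14/56) * 3 = 42/56
  F: (17/56) * 2 = 34/56
  A: (8/56) * 5 = 40/56
  D: (17/56) * 2 = 34/56
Sum = (42 + 34 + 40 + 34)/56 = 150/56

L = 150/56 = 2.6786 bits/symbol


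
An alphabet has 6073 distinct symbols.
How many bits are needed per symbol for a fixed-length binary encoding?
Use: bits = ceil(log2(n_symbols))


log2(6073) = 12.5682
Bracket: 2^12 = 4096 < 6073 <= 2^13 = 8192
So ceil(log2(6073)) = 13

bits = ceil(log2(6073)) = ceil(12.5682) = 13 bits


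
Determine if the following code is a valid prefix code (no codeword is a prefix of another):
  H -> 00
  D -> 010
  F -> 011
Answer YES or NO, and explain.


Checking each pair (does one codeword prefix another?):
  H='00' vs D='010': no prefix
  H='00' vs F='011': no prefix
  D='010' vs H='00': no prefix
  D='010' vs F='011': no prefix
  F='011' vs H='00': no prefix
  F='011' vs D='010': no prefix
No violation found over all pairs.

YES -- this is a valid prefix code. No codeword is a prefix of any other codeword.


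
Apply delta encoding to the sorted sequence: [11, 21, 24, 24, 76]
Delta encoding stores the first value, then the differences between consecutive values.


First value: 11
Deltas:
  21 - 11 = 10
  24 - 21 = 3
  24 - 24 = 0
  76 - 24 = 52


Delta encoded: [11, 10, 3, 0, 52]


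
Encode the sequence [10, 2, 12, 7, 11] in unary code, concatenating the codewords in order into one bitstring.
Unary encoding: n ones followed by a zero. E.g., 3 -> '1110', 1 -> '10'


Encode each number as n ones followed by a terminating 0:
  10 -> 11111111110 (11 bits)
  2 -> 110 (3 bits)
  12 -> 1111111111110 (13 bits)
  7 -> 11111110 (8 bits)
  11 -> 111111111110 (12 bits)
Total length = 11 + 3 + 13 + 8 + 12 = 47 bits.

Unary([10, 2, 12, 7, 11]) = 11111111110110111111111111011111110111111111110 (47 bits)


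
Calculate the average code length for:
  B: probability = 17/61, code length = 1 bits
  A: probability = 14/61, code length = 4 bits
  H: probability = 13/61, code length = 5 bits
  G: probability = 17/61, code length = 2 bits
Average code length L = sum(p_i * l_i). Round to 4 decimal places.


Weighted contributions p_i * l_i:
  B: (17/61) * 1 = 17/61
  A: (14/61) * 4 = 56/61
  H: (13/61) * 5 = 65/61
  G: (17/61) * 2 = 34/61
Sum = (17 + 56 + 65 + 34)/61 = 172/61

L = 172/61 = 2.8197 bits/symbol


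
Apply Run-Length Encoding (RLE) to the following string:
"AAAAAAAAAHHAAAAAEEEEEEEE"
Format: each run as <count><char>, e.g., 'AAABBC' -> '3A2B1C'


Scanning runs left to right:
  i=0: run of 'A' x 9 -> '9A'
  i=9: run of 'H' x 2 -> '2H'
  i=11: run of 'A' x 5 -> '5A'
  i=16: run of 'E' x 8 -> '8E'

RLE = 9A2H5A8E


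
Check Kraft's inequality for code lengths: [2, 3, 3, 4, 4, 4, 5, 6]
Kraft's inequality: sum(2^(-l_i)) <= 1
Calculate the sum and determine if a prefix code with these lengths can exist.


Sum = 2^(-2) + 2^(-3) + 2^(-3) + 2^(-4) + 2^(-4) + 2^(-4) + 2^(-5) + 2^(-6)
    = 0.25 + 0.125 + 0.125 + 0.0625 + 0.0625 + 0.0625 + 0.03125 + 0.015625
    = 47/64 = 0.734375
Since 0.734375 <= 1, Kraft's inequality IS satisfied.
A prefix code with these lengths CAN exist.

Kraft sum = 0.734375. Satisfied.


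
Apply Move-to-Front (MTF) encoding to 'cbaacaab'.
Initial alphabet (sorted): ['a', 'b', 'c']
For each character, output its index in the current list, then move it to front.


MTF encoding:
'c': index 2 in ['a', 'b', 'c'] -> ['c', 'a', 'b']
'b': index 2 in ['c', 'a', 'b'] -> ['b', 'c', 'a']
'a': index 2 in ['b', 'c', 'a'] -> ['a', 'b', 'c']
'a': index 0 in ['a', 'b', 'c'] -> ['a', 'b', 'c']
'c': index 2 in ['a', 'b', 'c'] -> ['c', 'a', 'b']
'a': index 1 in ['c', 'a', 'b'] -> ['a', 'c', 'b']
'a': index 0 in ['a', 'c', 'b'] -> ['a', 'c', 'b']
'b': index 2 in ['a', 'c', 'b'] -> ['b', 'a', 'c']


Output: [2, 2, 2, 0, 2, 1, 0, 2]


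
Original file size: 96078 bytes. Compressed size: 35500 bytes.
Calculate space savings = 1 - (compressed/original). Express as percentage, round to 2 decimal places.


ratio = compressed/original = 35500/96078 = 0.369491
savings = 1 - ratio = 1 - 0.369491 = 0.630509
as a percentage: 0.630509 * 100 = 63.05%

Space savings = 1 - 35500/96078 = 63.05%


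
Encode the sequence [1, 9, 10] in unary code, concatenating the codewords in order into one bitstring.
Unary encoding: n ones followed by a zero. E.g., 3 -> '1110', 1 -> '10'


Encode each number as n ones followed by a terminating 0:
  1 -> 10 (2 bits)
  9 -> 1111111110 (10 bits)
  10 -> 11111111110 (11 bits)
Total length = 2 + 10 + 11 = 23 bits.

Unary([1, 9, 10]) = 10111111111011111111110 (23 bits)


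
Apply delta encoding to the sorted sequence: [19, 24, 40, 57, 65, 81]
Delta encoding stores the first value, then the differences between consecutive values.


First value: 19
Deltas:
  24 - 19 = 5
  40 - 24 = 16
  57 - 40 = 17
  65 - 57 = 8
  81 - 65 = 16


Delta encoded: [19, 5, 16, 17, 8, 16]


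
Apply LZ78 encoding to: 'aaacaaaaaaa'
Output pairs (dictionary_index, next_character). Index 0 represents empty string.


LZ78 encoding steps:
Dictionary: {0: ''}
Step 1: w='' (idx 0), next='a' -> output (0, 'a'), add 'a' as idx 1
Step 2: w='a' (idx 1), next='a' -> output (1, 'a'), add 'aa' as idx 2
Step 3: w='' (idx 0), next='c' -> output (0, 'c'), add 'c' as idx 3
Step 4: w='aa' (idx 2), next='a' -> output (2, 'a'), add 'aaa' as idx 4
Step 5: w='aaa' (idx 4), next='a' -> output (4, 'a'), add 'aaaa' as idx 5


Encoded: [(0, 'a'), (1, 'a'), (0, 'c'), (2, 'a'), (4, 'a')]


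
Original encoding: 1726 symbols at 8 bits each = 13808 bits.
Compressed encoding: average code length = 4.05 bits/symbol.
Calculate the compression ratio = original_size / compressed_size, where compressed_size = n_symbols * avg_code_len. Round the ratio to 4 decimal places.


original_size = n_symbols * orig_bits = 1726 * 8 = 13808 bits
compressed_size = n_symbols * avg_code_len = 1726 * 4.05 = 6990.3 bits
ratio = original_size / compressed_size = 13808 / 6990.3 = 1.9753

Compression ratio = 1.9753


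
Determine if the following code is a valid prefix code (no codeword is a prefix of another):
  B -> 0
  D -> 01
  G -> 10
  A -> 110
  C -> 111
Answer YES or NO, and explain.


Checking each pair (does one codeword prefix another?):
  B='0' vs D='01': prefix -- VIOLATION

NO -- this is NOT a valid prefix code. B (0) is a prefix of D (01).


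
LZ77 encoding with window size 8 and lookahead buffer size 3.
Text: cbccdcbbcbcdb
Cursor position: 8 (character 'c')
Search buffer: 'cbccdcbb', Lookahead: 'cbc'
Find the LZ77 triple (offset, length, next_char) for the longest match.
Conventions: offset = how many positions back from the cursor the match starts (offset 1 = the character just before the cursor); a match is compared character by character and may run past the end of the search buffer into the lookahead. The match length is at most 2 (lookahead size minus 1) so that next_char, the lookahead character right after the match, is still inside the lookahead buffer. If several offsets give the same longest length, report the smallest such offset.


Try each offset into the search buffer:
  offset=1 (pos 7, char 'b'): match length 0
  offset=2 (pos 6, char 'b'): match length 0
  offset=3 (pos 5, char 'c'): match length 2
  offset=4 (pos 4, char 'd'): match length 0
  offset=5 (pos 3, char 'c'): match length 1
  offset=6 (pos 2, char 'c'): match length 1
  offset=7 (pos 1, char 'b'): match length 0
  offset=8 (pos 0, char 'c'): match length 2
Longest match has length 2, found at offsets 3, 8; take the smallest, offset 3.
next_char = character at position 8 + 2 = 10 -> 'c'

Best match: offset=3, length=2 (matching 'cb' starting at position 5)
LZ77 triple: (3, 2, 'c')


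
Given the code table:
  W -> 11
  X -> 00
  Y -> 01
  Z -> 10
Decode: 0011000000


Decoding:
00 -> X
11 -> W
00 -> X
00 -> X
00 -> X


Result: XWXXX


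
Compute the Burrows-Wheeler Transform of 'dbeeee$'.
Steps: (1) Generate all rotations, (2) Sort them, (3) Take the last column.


Rotations (sorted):
  0: $dbeeee -> last char: e
  1: beeee$d -> last char: d
  2: dbeeee$ -> last char: $
  3: e$dbeee -> last char: e
  4: ee$dbee -> last char: e
  5: eee$dbe -> last char: e
  6: eeee$db -> last char: b


BWT = ed$eeeb


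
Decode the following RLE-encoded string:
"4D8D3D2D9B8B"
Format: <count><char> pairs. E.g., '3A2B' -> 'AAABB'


Expanding each <count><char> pair:
  4D -> 'DDDD'
  8D -> 'DDDDDDDD'
  3D -> 'DDD'
  2D -> 'DD'
  9B -> 'BBBBBBBBB'
  8B -> 'BBBBBBBB'

Decoded = DDDDDDDDDDDDDDDDDBBBBBBBBBBBBBBBBB


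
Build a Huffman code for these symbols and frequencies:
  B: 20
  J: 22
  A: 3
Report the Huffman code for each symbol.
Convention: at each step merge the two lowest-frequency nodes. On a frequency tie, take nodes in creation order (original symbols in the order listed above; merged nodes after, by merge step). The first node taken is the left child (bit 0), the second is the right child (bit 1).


Huffman tree construction:
Step 1: Merge A(3) + B(20) = 23
Step 2: Merge J(22) + (A+B)(23) = 45
Read each symbol's code off the tree from the root (left child = 0, right child = 1).

Codes:
  B: 11 (length 2)
  J: 0 (length 1)
  A: 10 (length 2)
Average code length: 68/45 = 1.5111 bits/symbol


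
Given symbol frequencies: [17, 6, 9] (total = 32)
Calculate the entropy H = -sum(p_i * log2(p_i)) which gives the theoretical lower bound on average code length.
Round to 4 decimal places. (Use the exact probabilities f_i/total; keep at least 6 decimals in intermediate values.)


Per-symbol terms -p_i * log2(p_i) with p_i = f_i/32:
  p = 17/32 = 0.531250: log2(p) = -0.912537, -p*log2(p) = 0.484785
  p = 6/32 = 0.187500: log2(p) = -2.415037, -p*log2(p) = 0.452820
  p = 9/32 = 0.281250: log2(p) = -1.830075, -p*log2(p) = 0.514709
H = 0.484785 + 0.452820 + 0.514709 = 1.452314

H = 1.4523 bits/symbol


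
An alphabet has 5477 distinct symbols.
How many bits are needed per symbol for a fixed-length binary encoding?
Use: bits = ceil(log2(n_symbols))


log2(5477) = 12.4192
Bracket: 2^12 = 4096 < 5477 <= 2^13 = 8192
So ceil(log2(5477)) = 13

bits = ceil(log2(5477)) = ceil(12.4192) = 13 bits


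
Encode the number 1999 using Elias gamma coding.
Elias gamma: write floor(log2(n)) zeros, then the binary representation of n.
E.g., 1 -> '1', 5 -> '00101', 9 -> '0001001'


num_bits = floor(log2(1999)) + 1 = 11
leading_zeros = num_bits - 1 = 10
binary(1999) = 11111001111

Elias gamma(1999) = '0000000000' + '11111001111' = 000000000011111001111 (21 bits)


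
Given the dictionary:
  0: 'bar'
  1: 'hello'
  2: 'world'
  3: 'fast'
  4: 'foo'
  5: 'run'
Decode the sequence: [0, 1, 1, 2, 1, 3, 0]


Look up each index in the dictionary:
  0 -> 'bar'
  1 -> 'hello'
  1 -> 'hello'
  2 -> 'world'
  1 -> 'hello'
  3 -> 'fast'
  0 -> 'bar'

Decoded: "bar hello hello world hello fast bar"


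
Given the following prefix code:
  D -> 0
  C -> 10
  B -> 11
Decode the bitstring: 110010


Decoding step by step:
Bits 11 -> B
Bits 0 -> D
Bits 0 -> D
Bits 10 -> C


Decoded message: BDDC


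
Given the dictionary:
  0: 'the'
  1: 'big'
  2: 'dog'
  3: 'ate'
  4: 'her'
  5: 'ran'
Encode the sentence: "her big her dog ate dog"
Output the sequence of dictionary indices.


Look up each word in the dictionary:
  'her' -> 4
  'big' -> 1
  'her' -> 4
  'dog' -> 2
  'ate' -> 3
  'dog' -> 2

Encoded: [4, 1, 4, 2, 3, 2]


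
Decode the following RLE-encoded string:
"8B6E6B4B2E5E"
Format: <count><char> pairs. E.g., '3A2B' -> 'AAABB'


Expanding each <count><char> pair:
  8B -> 'BBBBBBBB'
  6E -> 'EEEEEE'
  6B -> 'BBBBBB'
  4B -> 'BBBB'
  2E -> 'EE'
  5E -> 'EEEEE'

Decoded = BBBBBBBBEEEEEEBBBBBBBBBBEEEEEEE


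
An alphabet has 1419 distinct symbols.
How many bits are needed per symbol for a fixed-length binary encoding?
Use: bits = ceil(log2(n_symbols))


log2(1419) = 10.4707
Bracket: 2^10 = 1024 < 1419 <= 2^11 = 2048
So ceil(log2(1419)) = 11

bits = ceil(log2(1419)) = ceil(10.4707) = 11 bits


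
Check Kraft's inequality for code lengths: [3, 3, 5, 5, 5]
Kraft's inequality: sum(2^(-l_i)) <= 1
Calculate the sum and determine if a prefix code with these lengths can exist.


Sum = 2^(-3) + 2^(-3) + 2^(-5) + 2^(-5) + 2^(-5)
    = 0.125 + 0.125 + 0.03125 + 0.03125 + 0.03125
    = 11/32 = 0.34375
Since 0.34375 <= 1, Kraft's inequality IS satisfied.
A prefix code with these lengths CAN exist.

Kraft sum = 0.34375. Satisfied.


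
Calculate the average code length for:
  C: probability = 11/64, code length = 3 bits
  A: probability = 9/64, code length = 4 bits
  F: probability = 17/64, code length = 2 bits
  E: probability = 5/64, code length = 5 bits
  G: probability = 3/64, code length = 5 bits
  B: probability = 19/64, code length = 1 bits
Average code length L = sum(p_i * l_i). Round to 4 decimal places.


Weighted contributions p_i * l_i:
  C: (11/64) * 3 = 33/64
  A: (9/64) * 4 = 36/64
  F: (17/64) * 2 = 34/64
  E: (5/64) * 5 = 25/64
  G: (3/64) * 5 = 15/64
  B: (19/64) * 1 = 19/64
Sum = (33 + 36 + 34 + 25 + 15 + 19)/64 = 162/64

L = 162/64 = 2.5313 bits/symbol


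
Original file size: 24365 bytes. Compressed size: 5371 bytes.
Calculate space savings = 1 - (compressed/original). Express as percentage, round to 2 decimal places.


ratio = compressed/original = 5371/24365 = 0.220439
savings = 1 - ratio = 1 - 0.220439 = 0.779561
as a percentage: 0.779561 * 100 = 77.96%

Space savings = 1 - 5371/24365 = 77.96%


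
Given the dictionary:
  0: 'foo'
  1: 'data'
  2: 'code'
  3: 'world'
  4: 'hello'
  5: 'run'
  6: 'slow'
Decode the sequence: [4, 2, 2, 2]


Look up each index in the dictionary:
  4 -> 'hello'
  2 -> 'code'
  2 -> 'code'
  2 -> 'code'

Decoded: "hello code code code"


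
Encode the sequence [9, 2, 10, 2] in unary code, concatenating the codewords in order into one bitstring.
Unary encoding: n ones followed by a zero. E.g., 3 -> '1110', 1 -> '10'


Encode each number as n ones followed by a terminating 0:
  9 -> 1111111110 (10 bits)
  2 -> 110 (3 bits)
  10 -> 11111111110 (11 bits)
  2 -> 110 (3 bits)
Total length = 10 + 3 + 11 + 3 = 27 bits.

Unary([9, 2, 10, 2]) = 111111111011011111111110110 (27 bits)


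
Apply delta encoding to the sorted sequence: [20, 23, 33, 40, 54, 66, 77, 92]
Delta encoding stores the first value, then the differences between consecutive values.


First value: 20
Deltas:
  23 - 20 = 3
  33 - 23 = 10
  40 - 33 = 7
  54 - 40 = 14
  66 - 54 = 12
  77 - 66 = 11
  92 - 77 = 15


Delta encoded: [20, 3, 10, 7, 14, 12, 11, 15]


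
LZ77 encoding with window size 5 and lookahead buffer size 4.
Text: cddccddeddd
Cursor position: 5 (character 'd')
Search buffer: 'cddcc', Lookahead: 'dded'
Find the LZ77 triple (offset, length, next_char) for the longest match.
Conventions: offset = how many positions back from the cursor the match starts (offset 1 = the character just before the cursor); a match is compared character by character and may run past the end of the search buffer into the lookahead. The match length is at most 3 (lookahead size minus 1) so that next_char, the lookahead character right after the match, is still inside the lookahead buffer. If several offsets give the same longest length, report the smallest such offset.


Try each offset into the search buffer:
  offset=1 (pos 4, char 'c'): match length 0
  offset=2 (pos 3, char 'c'): match length 0
  offset=3 (pos 2, char 'd'): match length 1
  offset=4 (pos 1, char 'd'): match length 2
  offset=5 (pos 0, char 'c'): match length 0
Longest match has length 2 at offset 4.
next_char = character at position 5 + 2 = 7 -> 'e'

Best match: offset=4, length=2 (matching 'dd' starting at position 1)
LZ77 triple: (4, 2, 'e')


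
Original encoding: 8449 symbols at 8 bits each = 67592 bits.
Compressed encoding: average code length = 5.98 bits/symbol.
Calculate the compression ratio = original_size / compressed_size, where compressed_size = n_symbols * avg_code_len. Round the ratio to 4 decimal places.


original_size = n_symbols * orig_bits = 8449 * 8 = 67592 bits
compressed_size = n_symbols * avg_code_len = 8449 * 5.98 = 50525.02 bits
ratio = original_size / compressed_size = 67592 / 50525.02 = 1.3378

Compression ratio = 1.3378


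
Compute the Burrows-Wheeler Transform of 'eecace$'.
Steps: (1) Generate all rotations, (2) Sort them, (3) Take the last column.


Rotations (sorted):
  0: $eecace -> last char: e
  1: ace$eec -> last char: c
  2: cace$ee -> last char: e
  3: ce$eeca -> last char: a
  4: e$eecac -> last char: c
  5: ecace$e -> last char: e
  6: eecace$ -> last char: $


BWT = eceace$


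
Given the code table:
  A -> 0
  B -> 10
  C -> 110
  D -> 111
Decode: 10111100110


Decoding:
10 -> B
111 -> D
10 -> B
0 -> A
110 -> C


Result: BDBAC


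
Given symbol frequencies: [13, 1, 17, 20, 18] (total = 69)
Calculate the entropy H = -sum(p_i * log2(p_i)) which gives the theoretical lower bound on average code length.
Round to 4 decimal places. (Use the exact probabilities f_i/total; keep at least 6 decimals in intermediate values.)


Per-symbol terms -p_i * log2(p_i) with p_i = f_i/69:
  p = 13/69 = 0.188406: log2(p) = -2.408085, -p*log2(p) = 0.453697
  p = 1/69 = 0.014493: log2(p) = -6.108524, -p*log2(p) = 0.088529
  p = 17/69 = 0.246377: log2(p) = -2.021062, -p*log2(p) = 0.497943
  p = 20/69 = 0.289855: log2(p) = -1.786596, -p*log2(p) = 0.517854
  p = 18/69 = 0.260870: log2(p) = -1.938599, -p*log2(p) = 0.505722
H = 0.453697 + 0.088529 + 0.497943 + 0.517854 + 0.505722 = 2.063745

H = 2.0637 bits/symbol


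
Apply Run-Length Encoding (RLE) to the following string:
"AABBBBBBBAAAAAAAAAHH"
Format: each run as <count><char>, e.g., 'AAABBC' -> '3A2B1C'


Scanning runs left to right:
  i=0: run of 'A' x 2 -> '2A'
  i=2: run of 'B' x 7 -> '7B'
  i=9: run of 'A' x 9 -> '9A'
  i=18: run of 'H' x 2 -> '2H'

RLE = 2A7B9A2H


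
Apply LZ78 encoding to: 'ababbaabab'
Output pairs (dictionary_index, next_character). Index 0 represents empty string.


LZ78 encoding steps:
Dictionary: {0: ''}
Step 1: w='' (idx 0), next='a' -> output (0, 'a'), add 'a' as idx 1
Step 2: w='' (idx 0), next='b' -> output (0, 'b'), add 'b' as idx 2
Step 3: w='a' (idx 1), next='b' -> output (1, 'b'), add 'ab' as idx 3
Step 4: w='b' (idx 2), next='a' -> output (2, 'a'), add 'ba' as idx 4
Step 5: w='ab' (idx 3), next='a' -> output (3, 'a'), add 'aba' as idx 5
Step 6: w='b' (idx 2), end of input -> output (2, '')


Encoded: [(0, 'a'), (0, 'b'), (1, 'b'), (2, 'a'), (3, 'a'), (2, '')]


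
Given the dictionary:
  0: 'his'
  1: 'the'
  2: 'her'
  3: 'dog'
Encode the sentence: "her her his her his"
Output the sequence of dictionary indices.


Look up each word in the dictionary:
  'her' -> 2
  'her' -> 2
  'his' -> 0
  'her' -> 2
  'his' -> 0

Encoded: [2, 2, 0, 2, 0]


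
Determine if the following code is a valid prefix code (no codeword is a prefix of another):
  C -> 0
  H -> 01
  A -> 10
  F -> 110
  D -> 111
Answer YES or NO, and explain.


Checking each pair (does one codeword prefix another?):
  C='0' vs H='01': prefix -- VIOLATION

NO -- this is NOT a valid prefix code. C (0) is a prefix of H (01).


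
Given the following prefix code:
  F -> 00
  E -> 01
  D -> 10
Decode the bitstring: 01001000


Decoding step by step:
Bits 01 -> E
Bits 00 -> F
Bits 10 -> D
Bits 00 -> F


Decoded message: EFDF


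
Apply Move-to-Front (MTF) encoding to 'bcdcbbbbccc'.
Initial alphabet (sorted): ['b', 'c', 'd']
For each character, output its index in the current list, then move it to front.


MTF encoding:
'b': index 0 in ['b', 'c', 'd'] -> ['b', 'c', 'd']
'c': index 1 in ['b', 'c', 'd'] -> ['c', 'b', 'd']
'd': index 2 in ['c', 'b', 'd'] -> ['d', 'c', 'b']
'c': index 1 in ['d', 'c', 'b'] -> ['c', 'd', 'b']
'b': index 2 in ['c', 'd', 'b'] -> ['b', 'c', 'd']
'b': index 0 in ['b', 'c', 'd'] -> ['b', 'c', 'd']
'b': index 0 in ['b', 'c', 'd'] -> ['b', 'c', 'd']
'b': index 0 in ['b', 'c', 'd'] -> ['b', 'c', 'd']
'c': index 1 in ['b', 'c', 'd'] -> ['c', 'b', 'd']
'c': index 0 in ['c', 'b', 'd'] -> ['c', 'b', 'd']
'c': index 0 in ['c', 'b', 'd'] -> ['c', 'b', 'd']


Output: [0, 1, 2, 1, 2, 0, 0, 0, 1, 0, 0]


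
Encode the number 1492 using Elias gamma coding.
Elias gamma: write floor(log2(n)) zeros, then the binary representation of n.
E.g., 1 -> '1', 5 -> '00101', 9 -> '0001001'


num_bits = floor(log2(1492)) + 1 = 11
leading_zeros = num_bits - 1 = 10
binary(1492) = 10111010100

Elias gamma(1492) = '0000000000' + '10111010100' = 000000000010111010100 (21 bits)


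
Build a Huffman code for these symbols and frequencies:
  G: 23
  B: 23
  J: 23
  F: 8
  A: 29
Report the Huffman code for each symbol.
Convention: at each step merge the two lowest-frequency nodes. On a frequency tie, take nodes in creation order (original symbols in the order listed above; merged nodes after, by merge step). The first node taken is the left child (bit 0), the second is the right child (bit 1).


Huffman tree construction:
Step 1: Merge F(8) + G(23) = 31
Step 2: Merge B(23) + J(23) = 46
Step 3: Merge A(29) + (F+G)(31) = 60
Step 4: Merge (B+J)(46) + (A+(F+G))(60) = 106
Read each symbol's code off the tree from the root (left child = 0, right child = 1).

Codes:
  G: 111 (length 3)
  B: 00 (length 2)
  J: 01 (length 2)
  F: 110 (length 3)
  A: 10 (length 2)
Average code length: 243/106 = 2.2925 bits/symbol


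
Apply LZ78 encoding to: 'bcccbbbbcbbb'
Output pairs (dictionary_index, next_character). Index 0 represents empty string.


LZ78 encoding steps:
Dictionary: {0: ''}
Step 1: w='' (idx 0), next='b' -> output (0, 'b'), add 'b' as idx 1
Step 2: w='' (idx 0), next='c' -> output (0, 'c'), add 'c' as idx 2
Step 3: w='c' (idx 2), next='c' -> output (2, 'c'), add 'cc' as idx 3
Step 4: w='b' (idx 1), next='b' -> output (1, 'b'), add 'bb' as idx 4
Step 5: w='bb' (idx 4), next='c' -> output (4, 'c'), add 'bbc' as idx 5
Step 6: w='bb' (idx 4), next='b' -> output (4, 'b'), add 'bbb' as idx 6


Encoded: [(0, 'b'), (0, 'c'), (2, 'c'), (1, 'b'), (4, 'c'), (4, 'b')]


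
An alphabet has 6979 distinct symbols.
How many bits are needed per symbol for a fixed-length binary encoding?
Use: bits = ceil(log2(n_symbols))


log2(6979) = 12.7688
Bracket: 2^12 = 4096 < 6979 <= 2^13 = 8192
So ceil(log2(6979)) = 13

bits = ceil(log2(6979)) = ceil(12.7688) = 13 bits


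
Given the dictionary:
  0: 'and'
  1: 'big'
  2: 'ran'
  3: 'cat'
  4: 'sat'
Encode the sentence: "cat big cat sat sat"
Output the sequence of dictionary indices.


Look up each word in the dictionary:
  'cat' -> 3
  'big' -> 1
  'cat' -> 3
  'sat' -> 4
  'sat' -> 4

Encoded: [3, 1, 3, 4, 4]


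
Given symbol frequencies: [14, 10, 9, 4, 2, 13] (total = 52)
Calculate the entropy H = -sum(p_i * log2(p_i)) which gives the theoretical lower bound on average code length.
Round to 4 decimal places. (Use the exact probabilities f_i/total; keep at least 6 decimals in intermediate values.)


Per-symbol terms -p_i * log2(p_i) with p_i = f_i/52:
  p = 14/52 = 0.269231: log2(p) = -1.893085, -p*log2(p) = 0.509677
  p = 10/52 = 0.192308: log2(p) = -2.378512, -p*log2(p) = 0.457406
  p = 9/52 = 0.173077: log2(p) = -2.530515, -p*log2(p) = 0.437974
  p = 4/52 = 0.076923: log2(p) = -3.700440, -p*log2(p) = 0.284649
  p = 2/52 = 0.038462: log2(p) = -4.700440, -p*log2(p) = 0.180786
  p = 13/52 = 0.250000: log2(p) = -2.000000, -p*log2(p) = 0.500000
H = 0.509677 + 0.457406 + 0.437974 + 0.284649 + 0.180786 + 0.500000 = 2.370492

H = 2.3705 bits/symbol
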